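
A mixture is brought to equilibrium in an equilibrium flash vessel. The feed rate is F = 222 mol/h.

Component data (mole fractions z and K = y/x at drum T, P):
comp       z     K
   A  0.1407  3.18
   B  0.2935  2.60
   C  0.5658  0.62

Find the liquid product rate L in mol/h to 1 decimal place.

Newton iteration, ψ⁰ = 0.62:
  ψ = 0.6200: g = 0.08490, g' = -0.4501 → ψ = 0.8086
  ψ = 0.8086: g = 0.00537, g' = -0.4007 → ψ = 0.8220
  ψ = 0.8220: g = 0.00001, g' = -0.3987 → ψ = 0.8221
Converged at ψ = 0.8221.
Then V = ψ·F = 0.8221·222 = 182.5 mol/h and L = F − V = 39.5 mol/h.

L = 39.5 mol/h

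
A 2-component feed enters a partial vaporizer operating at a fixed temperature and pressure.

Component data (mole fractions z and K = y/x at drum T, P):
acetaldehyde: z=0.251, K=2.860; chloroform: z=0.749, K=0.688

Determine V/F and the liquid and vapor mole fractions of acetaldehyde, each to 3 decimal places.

V/F = 0.402, x_acetaldehyde = 0.144, y_acetaldehyde = 0.411

Rachford–Rice: g(V/F) = Σ zᵢ(Kᵢ−1)/(1+V/F(Kᵢ−1)) = 0.
g(0) = ΣzᵢKᵢ − 1 = 0.233 and g(1) = 1 − Σzᵢ/Kᵢ = -0.176, so a root lies in (0, 1).
Newton–Raphson from V/F = 0.5:
  V/F = 0.500: g = -0.0350, g' = -0.335 → V/F = 0.396
  V/F = 0.396: g = 0.0023, g' = -0.383 → V/F = 0.402
Converged at V/F = 0.402.
Compositions from xᵢ = zᵢ/(1+V/F(Kᵢ−1)), yᵢ = Kᵢxᵢ:
  acetaldehyde: x = 0.144, y = 0.411
  chloroform: x = 0.856, y = 0.589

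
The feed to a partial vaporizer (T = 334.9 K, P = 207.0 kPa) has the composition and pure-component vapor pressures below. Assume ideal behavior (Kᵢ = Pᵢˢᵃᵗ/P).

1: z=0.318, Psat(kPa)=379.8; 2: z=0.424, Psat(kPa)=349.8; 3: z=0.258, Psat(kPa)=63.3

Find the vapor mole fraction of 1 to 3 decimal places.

y_1 = 0.364

Raoult's law: Kᵢ = Pᵢˢᵃᵗ/P = Pᵢˢᵃᵗ/207.0.
  K_1 = 379.8/207.0 = 1.83478, K_2 = 349.8/207.0 = 1.68986, K_3 = 63.3/207.0 = 0.30580
Material balance + equilibrium reduce to Σ zᵢ(Kᵢ−1)/(1+β(Kᵢ−1)) = 0.
g(0) = ΣzᵢKᵢ − 1 = 0.379 and g(1) = 1 − Σzᵢ/Kᵢ = -0.268, so a root lies in (0, 1).
Newton iteration, β⁰ = 0.5:
  β = 0.500: g = 0.1304, g' = -0.514 → β = 0.754
  β = 0.754: g = -0.0205, g' = -0.718 → β = 0.725
Converged at β = 0.725.
Compositions from xᵢ = zᵢ/(1+β(Kᵢ−1)), yᵢ = Kᵢxᵢ:
  1: x = 0.198, y = 0.364
  2: x = 0.283, y = 0.478
  3: x = 0.519, y = 0.159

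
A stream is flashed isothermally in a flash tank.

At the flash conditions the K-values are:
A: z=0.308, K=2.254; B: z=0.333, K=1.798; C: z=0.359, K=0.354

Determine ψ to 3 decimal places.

Rachford–Rice: g(ψ) = Σ zᵢ(Kᵢ−1)/(1+ψ(Kᵢ−1)) = 0.
Check two-phase: ΣzᵢKᵢ = 1.420 > 1 and Σzᵢ/Kᵢ = 1.336 > 1, so g(0) = 0.420 > 0 and g(1) = -0.336 < 0.
Newton iteration, ψ⁰ = 0.57:
  ψ = 0.570: g = 0.0408, g' = -0.640 → ψ = 0.634
  ψ = 0.634: g = -0.0010, g' = -0.673 → ψ = 0.632
Converged at ψ = 0.632.

ψ = 0.632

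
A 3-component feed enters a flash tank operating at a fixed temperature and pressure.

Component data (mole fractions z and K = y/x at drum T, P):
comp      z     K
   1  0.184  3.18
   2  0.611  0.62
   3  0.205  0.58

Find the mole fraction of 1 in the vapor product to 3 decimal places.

y_1 = 0.483

Let ψ = V/F and solve Σ zᵢ(Kᵢ−1)/(1+ψ(Kᵢ−1)) = 0.
g(0) = ΣzᵢKᵢ − 1 = 0.083 and g(1) = 1 − Σzᵢ/Kᵢ = -0.397, so a root lies in (0, 1).
Newton–Raphson from ψ = 0.5:
  ψ = 0.500: g = -0.2037, g' = -0.393 → ψ = 0.000
  ψ = 0.000: g = 0.0828, g' = -0.999 → ψ = 0.083
  ψ = 0.083: g = 0.0108, g' = -0.760 → ψ = 0.097
Converged at ψ = 0.097.
Compositions from xᵢ = zᵢ/(1+ψ(Kᵢ−1)), yᵢ = Kᵢxᵢ:
  1: x = 0.152, y = 0.483
  2: x = 0.634, y = 0.393
  3: x = 0.214, y = 0.124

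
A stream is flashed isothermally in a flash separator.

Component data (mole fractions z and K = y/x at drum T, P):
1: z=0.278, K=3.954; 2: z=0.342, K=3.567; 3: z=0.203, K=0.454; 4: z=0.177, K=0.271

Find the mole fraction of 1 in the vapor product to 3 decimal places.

Newton iteration, β⁰ = 0.5:
  β = 0.500: g = 0.3605, g' = -1.175 → β = 0.807
  β = 0.807: g = 0.0172, g' = -1.199 → β = 0.821
Converged at β = 0.821.
Compositions from xᵢ = zᵢ/(1+β(Kᵢ−1)), yᵢ = Kᵢxᵢ:
  1: x = 0.081, y = 0.321
  2: x = 0.110, y = 0.393
  3: x = 0.368, y = 0.167
  4: x = 0.441, y = 0.119

y_1 = 0.321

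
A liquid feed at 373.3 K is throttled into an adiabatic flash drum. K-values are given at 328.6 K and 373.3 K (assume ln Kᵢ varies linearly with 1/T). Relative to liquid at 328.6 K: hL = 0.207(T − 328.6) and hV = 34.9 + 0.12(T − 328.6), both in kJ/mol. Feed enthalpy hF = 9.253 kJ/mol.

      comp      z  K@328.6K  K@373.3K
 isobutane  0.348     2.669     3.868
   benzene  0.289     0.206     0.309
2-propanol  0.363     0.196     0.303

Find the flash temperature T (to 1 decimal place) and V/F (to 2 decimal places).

Adiabatic flash: solve Rachford–Rice at each trial T, then check hF = ψ·hV(T) + (1−ψ)·hL(T).
  T = 328.6 K: K = (2.669, 0.206, 0.196), RR gives ψ = 0.045, H_out = 1.556 kJ/mol
  T = 373.3 K: K = (3.868, 0.309, 0.303), RR gives ψ = 0.274, H_out = 17.745 kJ/mol
  T = 351.0 K: K = (3.253, 0.256, 0.247), RR gives ψ = 0.175, H_out = 10.408 kJ/mol
  T = 339.8 K: K = (2.956, 0.230, 0.221), RR gives ψ = 0.116, H_out = 6.246 kJ/mol
  T = 345.4 K: K = (3.103, 0.243, 0.234), RR gives ψ = 0.147, H_out = 8.380 kJ/mol
  T = 348.2 K: K = (3.178, 0.249, 0.241), RR gives ψ = 0.161, H_out = 9.406 kJ/mol
  T = 346.8 K: K = (3.140, 0.246, 0.237), RR gives ψ = 0.154, H_out = 8.897 kJ/mol
Linear interpolation between T = 346.8 (H_out = 8.897) and T = 348.2 (H_out = 9.406) on hF = 9.253 gives T ≈ 347.8 K, at which ψ = 0.16.

T = 347.8 K, V/F = 0.16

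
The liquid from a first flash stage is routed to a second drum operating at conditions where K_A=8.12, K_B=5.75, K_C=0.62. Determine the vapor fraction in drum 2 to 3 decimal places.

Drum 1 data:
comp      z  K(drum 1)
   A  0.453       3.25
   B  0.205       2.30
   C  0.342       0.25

V/F (drum 2) = 0.629

Drum 1:
Rachford–Rice: g(ψ₁) = Σ zᵢ(Kᵢ−1)/(1+ψ₁(Kᵢ−1)) = 0.
Feasibility: ΣzᵢKᵢ = 2.029, Σzᵢ/Kᵢ = 1.597 — both > 1, two phases present.
Newton–Raphson from ψ₁ = 0.5:
  ψ₁ = 0.500: g = 0.2308, g' = -1.128 → ψ₁ = 0.705
  ψ₁ = 0.705: g = -0.0107, g' = -1.303 → ψ₁ = 0.696
Converged at ψ₁ = 0.696.
Drum-1 compositions:
  A: x = 0.176, y = 0.574
  B: x = 0.108, y = 0.247
  C: x = 0.716, y = 0.179
Drum-2 feed = drum-1 liquid: z₂ = (0.1765, 0.1076, 0.7159).
Drum 2:
Material balance + equilibrium reduce to Σ zᵢ(Kᵢ−1)/(1+ψ₂(Kᵢ−1)) = 0.
g(0) = ΣzᵢKᵢ − 1 = 1.496 and g(1) = 1 − Σzᵢ/Kᵢ = -0.195, so a root lies in (0, 1).
Newton iteration, ψ₂⁰ = 0.45:
  ψ₂ = 0.450: g = 0.1336, g' = -0.903 → ψ₂ = 0.598
  ψ₂ = 0.598: g = 0.0201, g' = -0.661 → ψ₂ = 0.628
  ψ₂ = 0.628: g = 0.0005, g' = -0.630 → ψ₂ = 0.629
Converged at ψ₂ = 0.629.
  A: x = 0.032, y = 0.262
  B: x = 0.027, y = 0.155
  C: x = 0.941, y = 0.583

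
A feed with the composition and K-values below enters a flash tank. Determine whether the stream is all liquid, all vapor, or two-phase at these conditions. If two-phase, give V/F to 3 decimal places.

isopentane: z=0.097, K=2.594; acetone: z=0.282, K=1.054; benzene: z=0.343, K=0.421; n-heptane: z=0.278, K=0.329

all liquid

ΣzᵢKᵢ = 0.785; Σzᵢ/Kᵢ = 1.965.
Since ΣzᵢKᵢ < 1 the mixture is below its bubble point — single liquid phase.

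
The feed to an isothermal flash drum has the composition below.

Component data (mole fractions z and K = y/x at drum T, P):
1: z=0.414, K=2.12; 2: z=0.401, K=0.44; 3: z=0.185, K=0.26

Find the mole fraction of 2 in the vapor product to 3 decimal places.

y_2 = 0.192

Newton iteration, β⁰ = 0.5:
  β = 0.500: g = -0.2320, g' = -0.711 → β = 0.174
  β = 0.174: g = -0.0178, g' = -0.652 → β = 0.147
Converged at β = 0.147.
Compositions from xᵢ = zᵢ/(1+β(Kᵢ−1)), yᵢ = Kᵢxᵢ:
  1: x = 0.356, y = 0.754
  2: x = 0.437, y = 0.192
  3: x = 0.208, y = 0.054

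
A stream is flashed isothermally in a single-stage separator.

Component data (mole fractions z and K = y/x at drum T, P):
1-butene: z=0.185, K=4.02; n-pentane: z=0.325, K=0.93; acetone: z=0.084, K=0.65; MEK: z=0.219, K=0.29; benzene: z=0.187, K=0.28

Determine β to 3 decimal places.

Material balance + equilibrium reduce to Σ zᵢ(Kᵢ−1)/(1+β(Kᵢ−1)) = 0.
Feasibility: ΣzᵢKᵢ = 1.216, Σzᵢ/Kᵢ = 1.948 — both > 1, two phases present.
Iterate (Newton) starting at β = 0.5:
  β = 0.500: g = -0.2881, g' = -0.787 → β = 0.134
  β = 0.134: g = 0.0233, g' = -1.122 → β = 0.155
Converged at β = 0.155.

β = 0.155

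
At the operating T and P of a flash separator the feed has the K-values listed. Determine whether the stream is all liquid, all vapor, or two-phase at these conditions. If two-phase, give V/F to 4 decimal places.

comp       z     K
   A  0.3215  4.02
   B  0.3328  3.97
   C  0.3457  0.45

ΣzᵢKᵢ = 2.7692; Σzᵢ/Kᵢ = 0.9320.
Since Σzᵢ/Kᵢ < 1 the mixture is above its dew point — single vapor phase.

all vapor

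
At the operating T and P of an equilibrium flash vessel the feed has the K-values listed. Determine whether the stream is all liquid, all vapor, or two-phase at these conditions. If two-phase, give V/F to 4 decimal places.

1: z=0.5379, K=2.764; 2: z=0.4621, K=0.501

two-phase, V/F = 0.8160

ΣzᵢKᵢ = 1.7183; Σzᵢ/Kᵢ = 1.1170.
Both exceed 1, so a two-phase solution exists.
Material balance + equilibrium reduce to Σ zᵢ(Kᵢ−1)/(1+ψ(Kᵢ−1)) = 0.
Iterate (Newton) starting at ψ = 0.53:
  ψ = 0.5300: g = 0.17689, g' = -0.6598 → ψ = 0.7981
  ψ = 0.7981: g = 0.01087, g' = -0.6065 → ψ = 0.8160
Converged at ψ = 0.8160.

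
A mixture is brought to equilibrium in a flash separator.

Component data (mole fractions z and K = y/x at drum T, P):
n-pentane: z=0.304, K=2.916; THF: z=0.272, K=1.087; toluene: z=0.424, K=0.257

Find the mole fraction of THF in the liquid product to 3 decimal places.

x_THF = 0.265

Rachford–Rice: g(ψ) = Σ zᵢ(Kᵢ−1)/(1+ψ(Kᵢ−1)) = 0.
g(0) = ΣzᵢKᵢ − 1 = 0.291 and g(1) = 1 − Σzᵢ/Kᵢ = -1.004, so a root lies in (0, 1).
Newton–Raphson from ψ = 0.39:
  ψ = 0.390: g = -0.0873, g' = -0.832 → ψ = 0.285
Converged at ψ = 0.285.
Compositions from xᵢ = zᵢ/(1+ψ(Kᵢ−1)), yᵢ = Kᵢxᵢ:
  n-pentane: x = 0.197, y = 0.573
  THF: x = 0.265, y = 0.289
  toluene: x = 0.538, y = 0.138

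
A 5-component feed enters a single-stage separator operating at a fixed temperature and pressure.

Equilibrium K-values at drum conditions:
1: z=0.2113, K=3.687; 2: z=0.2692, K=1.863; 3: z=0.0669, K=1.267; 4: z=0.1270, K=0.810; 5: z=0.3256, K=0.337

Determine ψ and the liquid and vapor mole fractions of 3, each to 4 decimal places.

Rachford–Rice: g(ψ) = Σ zᵢ(Kᵢ−1)/(1+ψ(Kᵢ−1)) = 0.
Feasibility: ΣzᵢKᵢ = 1.5779, Σzᵢ/Kᵢ = 1.3776 — both > 1, two phases present.
Iterate (Newton) starting at ψ = 0.5:
  ψ = 0.5000: g = 0.07074, g' = -0.7052 → ψ = 0.6003
  ψ = 0.6003: g = -0.00012, g' = -0.7147 → ψ = 0.6001
Converged at ψ = 0.6001.
Compositions from xᵢ = zᵢ/(1+ψ(Kᵢ−1)), yᵢ = Kᵢxᵢ:
  1: x = 0.0809, y = 0.2982
  2: x = 0.1773, y = 0.3304
  3: x = 0.0577, y = 0.0731
  4: x = 0.1433, y = 0.1161
  5: x = 0.5408, y = 0.1822

ψ = 0.6001, x_3 = 0.0577, y_3 = 0.0731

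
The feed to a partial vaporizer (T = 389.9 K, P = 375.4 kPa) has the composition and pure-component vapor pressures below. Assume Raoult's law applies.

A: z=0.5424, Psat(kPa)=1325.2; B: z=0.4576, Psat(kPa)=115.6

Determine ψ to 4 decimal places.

ψ = 0.6029

Raoult's law: Kᵢ = Pᵢˢᵃᵗ/P = Pᵢˢᵃᵗ/375.4.
  K_A = 1325.2/375.4 = 3.530101, K_B = 115.6/375.4 = 0.307938
Material balance + equilibrium reduce to Σ zᵢ(Kᵢ−1)/(1+ψ(Kᵢ−1)) = 0.
Feasibility: ΣzᵢKᵢ = 2.0556, Σzᵢ/Kᵢ = 1.6397 — both > 1, two phases present.
Binary case is linear: z₁(K₁−1)(1+ψ(K₂−1)) + z₂(K₂−1)(1+ψ(K₁−1)) = 0
⇒ ψ = [z₁(K₁−1)+z₂(K₂−1)] / [−(K₁−1)(K₂−1)] = 1.05564/1.75099 = 0.6029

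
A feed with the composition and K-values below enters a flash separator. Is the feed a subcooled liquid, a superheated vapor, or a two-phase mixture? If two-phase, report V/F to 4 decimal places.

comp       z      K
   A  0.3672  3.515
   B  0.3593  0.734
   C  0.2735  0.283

two-phase, V/F = 0.4918

ΣzᵢKᵢ = 1.6318; Σzᵢ/Kᵢ = 1.5604.
Both exceed 1, so a two-phase solution exists.
Let ψ = V/F and solve Σ zᵢ(Kᵢ−1)/(1+ψ(Kᵢ−1)) = 0.
Iterate (Newton) starting at ψ = 0.5:
  ψ = 0.5000: g = -0.00684, g' = -0.8312 → ψ = 0.4918
Converged at ψ = 0.4918.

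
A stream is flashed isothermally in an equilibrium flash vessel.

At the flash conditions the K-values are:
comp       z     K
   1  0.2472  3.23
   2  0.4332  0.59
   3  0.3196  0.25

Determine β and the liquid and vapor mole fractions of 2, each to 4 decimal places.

Newton–Raphson from β = 0.5:
  β = 0.5000: g = -0.34629, g' = -0.8503 → β = 0.0927
  β = 0.0927: g = 0.01456, g' = -1.1305 → β = 0.1056
  β = 0.1056: g = 0.00022, g' = -1.0969 → β = 0.1058
Converged at β = 0.1058.
Compositions from xᵢ = zᵢ/(1+β(Kᵢ−1)), yᵢ = Kᵢxᵢ:
  1: x = 0.2000, y = 0.6460
  2: x = 0.4528, y = 0.2672
  3: x = 0.3471, y = 0.0868

β = 0.1058, x_2 = 0.4528, y_2 = 0.2672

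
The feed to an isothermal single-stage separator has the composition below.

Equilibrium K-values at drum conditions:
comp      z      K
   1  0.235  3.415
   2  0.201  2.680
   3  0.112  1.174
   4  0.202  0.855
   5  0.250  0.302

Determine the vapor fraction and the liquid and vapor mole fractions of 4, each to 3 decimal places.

Let ψ = V/F and solve Σ zᵢ(Kᵢ−1)/(1+ψ(Kᵢ−1)) = 0.
Check two-phase: ΣzᵢKᵢ = 1.721 > 1 and Σzᵢ/Kᵢ = 1.303 > 1, so g(0) = 0.721 > 0 and g(1) = -0.303 < 0.
Iterate (Newton) starting at ψ = 0.5:
  ψ = 0.500: g = 0.1589, g' = -0.744 → ψ = 0.714
  ψ = 0.714: g = -0.0010, g' = -0.794 → ψ = 0.712
Converged at ψ = 0.712.
Compositions from xᵢ = zᵢ/(1+ψ(Kᵢ−1)), yᵢ = Kᵢxᵢ:
  1: x = 0.086, y = 0.295
  2: x = 0.092, y = 0.245
  3: x = 0.100, y = 0.117
  4: x = 0.225, y = 0.193
  5: x = 0.497, y = 0.150

ψ = 0.712, x_4 = 0.225, y_4 = 0.193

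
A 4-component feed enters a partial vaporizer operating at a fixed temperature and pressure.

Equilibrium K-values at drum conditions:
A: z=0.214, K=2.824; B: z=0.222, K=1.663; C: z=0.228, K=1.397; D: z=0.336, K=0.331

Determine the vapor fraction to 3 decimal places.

ψ = 0.583

Material balance + equilibrium reduce to Σ zᵢ(Kᵢ−1)/(1+ψ(Kᵢ−1)) = 0.
Check two-phase: ΣzᵢKᵢ = 1.403 > 1 and Σzᵢ/Kᵢ = 1.388 > 1, so g(0) = 0.403 > 0 and g(1) = -0.388 < 0.
Newton iteration, ψ⁰ = 0.5:
  ψ = 0.500: g = 0.0524, g' = -0.614 → ψ = 0.585
  ψ = 0.585: g = -0.0012, g' = -0.647 → ψ = 0.583
Converged at ψ = 0.583.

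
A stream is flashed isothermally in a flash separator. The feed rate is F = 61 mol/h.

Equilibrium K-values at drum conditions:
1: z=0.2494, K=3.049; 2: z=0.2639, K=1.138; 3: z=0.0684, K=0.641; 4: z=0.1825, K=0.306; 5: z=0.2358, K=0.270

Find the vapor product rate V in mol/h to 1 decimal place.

Rachford–Rice: g(β) = Σ zᵢ(Kᵢ−1)/(1+β(Kᵢ−1)) = 0.
Feasibility: ΣzᵢKᵢ = 1.2241, Σzᵢ/Kᵢ = 1.8901 — both > 1, two phases present.
Newton iteration, β⁰ = 0.5:
  β = 0.5000: g = -0.20848, g' = -0.7907 → β = 0.2363
  β = 0.2363: g = -0.00681, g' = -0.7998 → β = 0.2278
  β = 0.2278: g = 0.00003, g' = -0.8066 → β = 0.2279
Converged at β = 0.2279.
Then V = β·F = 0.2279·61 = 13.9 mol/h and L = F − V = 47.1 mol/h.

V = 13.9 mol/h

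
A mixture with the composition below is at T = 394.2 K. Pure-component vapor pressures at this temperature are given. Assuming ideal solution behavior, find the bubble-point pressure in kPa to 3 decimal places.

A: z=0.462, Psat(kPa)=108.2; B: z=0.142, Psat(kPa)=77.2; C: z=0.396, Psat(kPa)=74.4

At the bubble point ψ → 0, so ΣzᵢKᵢ = 1 with Kᵢ = Pᵢˢᵃᵗ/P ⇒ P = ΣzᵢPᵢˢᵃᵗ.
P = 0.462·108.2 + 0.142·77.2 + 0.396·74.4 = 90.413 kPa

Pbub = 90.413 kPa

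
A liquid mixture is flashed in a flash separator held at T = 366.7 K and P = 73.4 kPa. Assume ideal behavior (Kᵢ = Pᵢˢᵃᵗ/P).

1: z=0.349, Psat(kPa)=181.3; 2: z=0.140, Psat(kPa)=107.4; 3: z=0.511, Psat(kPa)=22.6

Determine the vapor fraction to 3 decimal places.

Raoult's law: Kᵢ = Pᵢˢᵃᵗ/P = Pᵢˢᵃᵗ/73.4.
  K_1 = 181.3/73.4 = 2.47003, K_2 = 107.4/73.4 = 1.46322, K_3 = 22.6/73.4 = 0.30790
Let ψ = V/F and solve Σ zᵢ(Kᵢ−1)/(1+ψ(Kᵢ−1)) = 0.
g(0) = ΣzᵢKᵢ − 1 = 0.224 and g(1) = 1 − Σzᵢ/Kᵢ = -0.897, so a root lies in (0, 1).
Newton iteration, ψ⁰ = 0.5:
  ψ = 0.500: g = -0.1925, g' = -0.843 → ψ = 0.272
  ψ = 0.272: g = -0.0113, g' = -0.780 → ψ = 0.257
Converged at ψ = 0.257.

ψ = 0.257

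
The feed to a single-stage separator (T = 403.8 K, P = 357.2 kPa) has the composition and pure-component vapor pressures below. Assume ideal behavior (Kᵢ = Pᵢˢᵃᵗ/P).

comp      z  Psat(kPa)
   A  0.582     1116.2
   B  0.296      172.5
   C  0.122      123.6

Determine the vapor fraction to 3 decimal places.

Raoult's law: Kᵢ = Pᵢˢᵃᵗ/P = Pᵢˢᵃᵗ/357.2.
  K_A = 1116.2/357.2 = 3.12486, K_B = 172.5/357.2 = 0.48292, K_C = 123.6/357.2 = 0.34602
Rachford–Rice: g(ψ) = Σ zᵢ(Kᵢ−1)/(1+ψ(Kᵢ−1)) = 0.
Check two-phase: ΣzᵢKᵢ = 2.004 > 1 and Σzᵢ/Kᵢ = 1.152 > 1, so g(0) = 1.004 > 0 and g(1) = -0.152 < 0.
Iterate (Newton) starting at ψ = 0.5:
  ψ = 0.500: g = 0.2746, g' = -0.877 → ψ = 0.813
  ψ = 0.813: g = 0.0188, g' = -0.827 → ψ = 0.836
Converged at ψ = 0.836.

ψ = 0.836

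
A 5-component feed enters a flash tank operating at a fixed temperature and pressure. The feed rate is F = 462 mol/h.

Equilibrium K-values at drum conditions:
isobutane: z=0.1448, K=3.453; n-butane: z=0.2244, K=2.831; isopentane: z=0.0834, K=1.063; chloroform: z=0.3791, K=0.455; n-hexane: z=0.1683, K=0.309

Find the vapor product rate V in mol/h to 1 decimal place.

V = 182.9 mol/h

Iterate (Newton) starting at V/F = 0.5:
  V/F = 0.5000: g = -0.08256, g' = -0.7815 → V/F = 0.3944
  V/F = 0.3944: g = 0.00124, g' = -0.8136 → V/F = 0.3959
Converged at V/F = 0.3959.
Then V = V/F·F = 0.3959·462 = 182.9 mol/h and L = F − V = 279.1 mol/h.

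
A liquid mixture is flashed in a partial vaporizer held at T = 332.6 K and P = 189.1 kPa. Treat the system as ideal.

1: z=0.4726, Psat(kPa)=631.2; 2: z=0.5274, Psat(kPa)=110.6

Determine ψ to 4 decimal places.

Raoult's law: Kᵢ = Pᵢˢᵃᵗ/P = Pᵢˢᵃᵗ/189.1.
  K_1 = 631.2/189.1 = 3.337916, K_2 = 110.6/189.1 = 0.584876
Material balance + equilibrium reduce to Σ zᵢ(Kᵢ−1)/(1+ψ(Kᵢ−1)) = 0.
Feasibility: ΣzᵢKᵢ = 1.8860, Σzᵢ/Kᵢ = 1.0433 — both > 1, two phases present.
Newton iteration, ψ⁰ = 0.5:
  ψ = 0.5000: g = 0.23313, g' = -0.6938 → ψ = 0.8360
  ψ = 0.8360: g = 0.03867, g' = -0.5091 → ψ = 0.9120
  ψ = 0.9120: g = 0.00045, g' = -0.4987 → ψ = 0.9129
Converged at ψ = 0.9129.

ψ = 0.9129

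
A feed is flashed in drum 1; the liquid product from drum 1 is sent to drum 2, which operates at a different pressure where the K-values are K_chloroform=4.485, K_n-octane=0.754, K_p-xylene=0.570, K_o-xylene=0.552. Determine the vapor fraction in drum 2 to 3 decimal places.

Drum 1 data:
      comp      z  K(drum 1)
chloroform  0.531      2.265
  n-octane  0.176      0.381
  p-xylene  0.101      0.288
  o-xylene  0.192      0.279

V/F (drum 2) = 0.737

Drum 1:
Newton iteration, ψ₁⁰ = 0.5:
  ψ₁ = 0.500: g = -0.0744, g' = -0.828 → ψ₁ = 0.410
  ψ₁ = 0.410: g = -0.0018, g' = -0.793 → ψ₁ = 0.408
Converged at ψ₁ = 0.408.
Drum-1 compositions:
  chloroform: x = 0.350, y = 0.793
  n-octane: x = 0.235, y = 0.090
  p-xylene: x = 0.142, y = 0.041
  o-xylene: x = 0.272, y = 0.076
Drum-2 feed = drum-1 liquid: z₂ = (0.3503, 0.2354, 0.1423, 0.2720).
Drum 2:
Iterate (Newton) starting at ψ₂ = 0.56:
  ψ₂ = 0.560: g = 0.1032, g' = -0.650 → ψ₂ = 0.719
  ψ₂ = 0.719: g = 0.0097, g' = -0.541 → ψ₂ = 0.737
Converged at ψ₂ = 0.737.
  chloroform: x = 0.098, y = 0.440
  n-octane: x = 0.288, y = 0.217
  p-xylene: x = 0.208, y = 0.119
  o-xylene: x = 0.406, y = 0.224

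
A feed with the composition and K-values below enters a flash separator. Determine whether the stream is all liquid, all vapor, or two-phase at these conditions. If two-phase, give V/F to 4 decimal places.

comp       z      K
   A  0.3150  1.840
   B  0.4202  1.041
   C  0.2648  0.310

ΣzᵢKᵢ = 1.0991; Σzᵢ/Kᵢ = 1.4290.
Both exceed 1, so a two-phase solution exists.
Let ψ = V/F and solve Σ zᵢ(Kᵢ−1)/(1+ψ(Kᵢ−1)) = 0.
Newton iteration, ψ⁰ = 0.5:
  ψ = 0.5000: g = -0.07573, g' = -0.4048 → ψ = 0.3129
  ψ = 0.3129: g = -0.00648, g' = -0.3451 → ψ = 0.2941
  ψ = 0.2941: g = -0.00003, g' = -0.3421 → ψ = 0.2940
Converged at ψ = 0.2940.

two-phase, V/F = 0.2940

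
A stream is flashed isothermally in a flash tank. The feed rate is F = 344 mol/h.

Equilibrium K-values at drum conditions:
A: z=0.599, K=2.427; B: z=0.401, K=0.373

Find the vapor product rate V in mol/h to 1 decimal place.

Material balance + equilibrium reduce to Σ zᵢ(Kᵢ−1)/(1+V/F(Kᵢ−1)) = 0.
Feasibility: ΣzᵢKᵢ = 1.603, Σzᵢ/Kᵢ = 1.322 — both > 1, two phases present.
Binary case is linear: z₁(K₁−1)(1+V/F(K₂−1)) + z₂(K₂−1)(1+V/F(K₁−1)) = 0
⇒ V/F = [z₁(K₁−1)+z₂(K₂−1)] / [−(K₁−1)(K₂−1)] = 0.6033/0.8947 = 0.674
Then V = V/F·F = 0.6743·344 = 232.0 mol/h and L = F − V = 112.0 mol/h.

V = 232.0 mol/h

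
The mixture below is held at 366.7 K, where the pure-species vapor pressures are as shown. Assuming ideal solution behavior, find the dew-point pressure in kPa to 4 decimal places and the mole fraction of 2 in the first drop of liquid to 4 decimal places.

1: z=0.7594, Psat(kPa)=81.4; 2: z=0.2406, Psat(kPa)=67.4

Pdew = 77.5256 kPa, x_2 = 0.2767

At the dew point ψ → 1, so Σzᵢ/Kᵢ = 1 with Kᵢ = Pᵢˢᵃᵗ/P ⇒ 1/P = Σzᵢ/Pᵢˢᵃᵗ.
1/P = 0.7594/81.4 + 0.2406/67.4 = 0.0128990 ⇒ P = 77.5256 kPa
xᵢ = zᵢP/Pᵢˢᵃᵗ ⇒ x_2 = 0.2406·77.5256/67.4 = 0.2767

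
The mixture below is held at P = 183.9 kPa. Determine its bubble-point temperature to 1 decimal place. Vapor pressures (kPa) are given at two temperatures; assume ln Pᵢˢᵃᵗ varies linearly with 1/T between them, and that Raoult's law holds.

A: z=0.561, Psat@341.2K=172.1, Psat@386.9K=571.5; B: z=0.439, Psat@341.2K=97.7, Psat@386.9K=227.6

T = 351.7 K

Bubble-point temperature: ΣzᵢPᵢˢᵃᵗ(T) = P. Interpolate ln Pᵢˢᵃᵗ = aᵢ + bᵢ/T.
  T = 341.2 K: ΣzᵢPᵢˢᵃᵗ = 139.44 kPa
  T = 386.9 K: ΣzᵢPᵢˢᵃᵗ = 420.53 kPa
  T = 364.0 K: ΣzᵢPᵢˢᵃᵗ = 249.62 kPa
  T = 352.6 K: ΣzᵢPᵢˢᵃᵗ = 188.16 kPa
  T = 346.9 K: ΣzᵢPᵢˢᵃᵗ = 162.34 kPa
  T = 349.8 K: ΣzᵢPᵢˢᵃᵗ = 175.09 kPa
Interpolating between 349.8 K and 352.6 K gives T ≈ 351.7 K.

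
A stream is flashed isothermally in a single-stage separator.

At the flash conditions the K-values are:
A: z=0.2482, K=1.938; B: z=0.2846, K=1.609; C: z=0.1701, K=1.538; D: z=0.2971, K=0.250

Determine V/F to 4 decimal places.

V/F = 0.5111

Newton–Raphson from V/F = 0.61:
  V/F = 0.6100: g = -0.06738, g' = -0.7402 → V/F = 0.5190
  V/F = 0.5190: g = -0.00500, g' = -0.6378 → V/F = 0.5111
Converged at V/F = 0.5111.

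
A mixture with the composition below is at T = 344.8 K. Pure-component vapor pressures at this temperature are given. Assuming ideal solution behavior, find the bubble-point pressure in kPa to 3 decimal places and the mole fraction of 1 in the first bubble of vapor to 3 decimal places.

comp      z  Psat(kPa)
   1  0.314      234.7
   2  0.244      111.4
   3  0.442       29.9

Pbub = 114.093 kPa, y_1 = 0.646

At the bubble point ψ → 0, so ΣzᵢKᵢ = 1 with Kᵢ = Pᵢˢᵃᵗ/P ⇒ P = ΣzᵢPᵢˢᵃᵗ.
P = 0.314·234.7 + 0.244·111.4 + 0.442·29.9 = 114.093 kPa
yᵢ = zᵢPᵢˢᵃᵗ/P ⇒ y_1 = 0.314·234.7/114.093 = 0.646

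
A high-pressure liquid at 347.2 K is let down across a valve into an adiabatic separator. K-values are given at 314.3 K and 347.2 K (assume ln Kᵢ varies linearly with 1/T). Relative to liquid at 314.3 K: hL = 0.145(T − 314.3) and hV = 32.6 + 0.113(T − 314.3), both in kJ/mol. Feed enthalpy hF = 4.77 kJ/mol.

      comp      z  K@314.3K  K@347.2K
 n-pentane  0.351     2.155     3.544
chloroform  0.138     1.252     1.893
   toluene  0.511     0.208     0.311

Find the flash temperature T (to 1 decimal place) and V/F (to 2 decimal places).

Adiabatic flash: solve Rachford–Rice at each trial T, then check hF = ψ·hV(T) + (1−ψ)·hL(T).
  T = 314.3 K: K = (2.155, 1.252, 0.208), RR gives ψ = 0.045, H_out = 1.471 kJ/mol
  T = 347.2 K: K = (3.544, 1.893, 0.311), RR gives ψ = 0.444, H_out = 18.786 kJ/mol
  T = 330.8 K: K = (2.800, 1.556, 0.257), RR gives ψ = 0.287, H_out = 11.606 kJ/mol
  T = 322.6 K: K = (2.467, 1.401, 0.232), RR gives ψ = 0.184, H_out = 7.148 kJ/mol
  T = 318.5 K: K = (2.309, 1.326, 0.220), RR gives ψ = 0.121, H_out = 4.534 kJ/mol
  T = 320.6 K: K = (2.389, 1.364, 0.226), RR gives ψ = 0.154, H_out = 5.913 kJ/mol
  T = 319.6 K: K = (2.351, 1.346, 0.223), RR gives ψ = 0.139, H_out = 5.268 kJ/mol
  T = 319.1 K: K = (2.332, 1.337, 0.222), RR gives ψ = 0.131, H_out = 4.938 kJ/mol
  T = 318.8 K: K = (2.321, 1.332, 0.221), RR gives ψ = 0.126, H_out = 4.737 kJ/mol
Linear interpolation between T = 318.8 (H_out = 4.737) and T = 319.1 (H_out = 4.938) on hF = 4.77 gives T ≈ 318.8 K, at which ψ = 0.13.

T = 318.8 K, V/F = 0.13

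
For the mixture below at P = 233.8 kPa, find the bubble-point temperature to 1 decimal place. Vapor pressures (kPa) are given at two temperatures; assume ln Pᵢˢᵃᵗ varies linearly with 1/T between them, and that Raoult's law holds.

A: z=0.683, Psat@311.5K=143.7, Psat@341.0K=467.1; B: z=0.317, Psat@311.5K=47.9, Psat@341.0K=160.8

Bubble-point temperature: ΣzᵢPᵢˢᵃᵗ(T) = P. Interpolate ln Pᵢˢᵃᵗ = aᵢ + bᵢ/T.
  T = 311.5 K: ΣzᵢPᵢˢᵃᵗ = 113.33 kPa
  T = 341.0 K: ΣzᵢPᵢˢᵃᵗ = 370.00 kPa
  T = 326.2 K: ΣzᵢPᵢˢᵃᵗ = 209.90 kPa
  T = 333.6 K: ΣzᵢPᵢˢᵃᵗ = 280.44 kPa
  T = 329.9 K: ΣzᵢPᵢˢᵃᵗ = 243.02 kPa
  T = 328.0 K: ΣzᵢPᵢˢᵃᵗ = 225.50 kPa
Interpolating between 328.0 K and 329.9 K gives T ≈ 328.9 K.

T = 328.9 K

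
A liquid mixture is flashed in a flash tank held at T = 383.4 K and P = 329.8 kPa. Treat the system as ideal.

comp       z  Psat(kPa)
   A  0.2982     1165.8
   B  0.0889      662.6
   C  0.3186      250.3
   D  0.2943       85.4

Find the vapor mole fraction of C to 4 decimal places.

Raoult's law: Kᵢ = Pᵢˢᵃᵗ/P = Pᵢˢᵃᵗ/329.8.
  K_A = 1165.8/329.8 = 3.534870, K_B = 662.6/329.8 = 2.009096, K_C = 250.3/329.8 = 0.758945, K_D = 85.4/329.8 = 0.258945
Let ψ = V/F and solve Σ zᵢ(Kᵢ−1)/(1+ψ(Kᵢ−1)) = 0.
Check two-phase: ΣzᵢKᵢ = 1.5507 > 1 and Σzᵢ/Kᵢ = 1.6849 > 1, so g(0) = 0.5507 > 0 and g(1) = -0.6849 < 0.
Newton iteration, ψ⁰ = 0.33:
  ψ = 0.3300: g = 0.10676, g' = -0.9241 → ψ = 0.4455
  ψ = 0.4455: g = 0.00524, g' = -0.8491 → ψ = 0.4517
Converged at ψ = 0.4517.
Compositions from xᵢ = zᵢ/(1+ψ(Kᵢ−1)), yᵢ = Kᵢxᵢ:
  A: x = 0.1390, y = 0.4914
  B: x = 0.0611, y = 0.1227
  C: x = 0.3575, y = 0.2713
  D: x = 0.4424, y = 0.1146

y_C = 0.2713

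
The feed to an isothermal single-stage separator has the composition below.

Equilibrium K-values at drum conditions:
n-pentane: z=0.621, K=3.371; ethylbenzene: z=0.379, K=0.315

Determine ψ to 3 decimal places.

Rachford–Rice: g(ψ) = Σ zᵢ(Kᵢ−1)/(1+ψ(Kᵢ−1)) = 0.
g(0) = ΣzᵢKᵢ − 1 = 1.213 and g(1) = 1 − Σzᵢ/Kᵢ = -0.387, so a root lies in (0, 1).
Binary case is linear: z₁(K₁−1)(1+ψ(K₂−1)) + z₂(K₂−1)(1+ψ(K₁−1)) = 0
⇒ ψ = [z₁(K₁−1)+z₂(K₂−1)] / [−(K₁−1)(K₂−1)] = 1.2128/1.6241 = 0.747

ψ = 0.747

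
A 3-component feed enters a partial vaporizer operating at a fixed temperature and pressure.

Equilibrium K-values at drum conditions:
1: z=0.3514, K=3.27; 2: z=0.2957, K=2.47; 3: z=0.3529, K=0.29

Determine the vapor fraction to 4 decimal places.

ψ = 0.7212

Material balance + equilibrium reduce to Σ zᵢ(Kᵢ−1)/(1+ψ(Kᵢ−1)) = 0.
g(0) = ΣzᵢKᵢ − 1 = 0.9818 and g(1) = 1 − Σzᵢ/Kᵢ = -0.4441, so a root lies in (0, 1).
Newton–Raphson from ψ = 0.45:
  ψ = 0.4500: g = 0.28802, g' = -1.0587 → ψ = 0.7220
  ψ = 0.7220: g = -0.00100, g' = -1.1594 → ψ = 0.7212
Converged at ψ = 0.7212.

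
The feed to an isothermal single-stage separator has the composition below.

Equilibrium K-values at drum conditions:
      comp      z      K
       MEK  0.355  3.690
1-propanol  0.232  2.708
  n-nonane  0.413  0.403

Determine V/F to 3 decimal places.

Material balance + equilibrium reduce to Σ zᵢ(Kᵢ−1)/(1+V/F(Kᵢ−1)) = 0.
Check two-phase: ΣzᵢKᵢ = 2.105 > 1 and Σzᵢ/Kᵢ = 1.207 > 1, so g(0) = 1.105 > 0 and g(1) = -0.207 < 0.
Newton–Raphson from V/F = 0.52:
  V/F = 0.520: g = 0.2504, g' = -0.946 → V/F = 0.785
  V/F = 0.785: g = 0.0124, g' = -0.910 → V/F = 0.798
Converged at V/F = 0.798.

V/F = 0.798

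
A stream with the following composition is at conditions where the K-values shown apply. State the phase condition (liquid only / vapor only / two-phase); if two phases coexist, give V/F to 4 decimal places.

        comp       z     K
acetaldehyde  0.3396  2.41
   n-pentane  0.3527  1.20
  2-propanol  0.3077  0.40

two-phase, V/F = 0.6694

ΣzᵢKᵢ = 1.3648; Σzᵢ/Kᵢ = 1.2041.
Both exceed 1, so a two-phase solution exists.
Newton iteration, ψ⁰ = 0.5:
  ψ = 0.5000: g = 0.08123, g' = -0.4700 → ψ = 0.6728
  ψ = 0.6728: g = -0.00171, g' = -0.5003 → ψ = 0.6694
Converged at ψ = 0.6694.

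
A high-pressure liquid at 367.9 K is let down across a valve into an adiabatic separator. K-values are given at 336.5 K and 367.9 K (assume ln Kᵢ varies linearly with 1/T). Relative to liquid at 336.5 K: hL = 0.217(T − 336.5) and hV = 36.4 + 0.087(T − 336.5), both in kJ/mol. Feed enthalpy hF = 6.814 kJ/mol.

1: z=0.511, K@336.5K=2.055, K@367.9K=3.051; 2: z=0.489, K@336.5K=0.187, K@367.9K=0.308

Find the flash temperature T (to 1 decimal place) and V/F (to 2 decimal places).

T = 337.6 K, V/F = 0.18

Adiabatic flash: solve Rachford–Rice at each trial T, then check hF = ψ·hV(T) + (1−ψ)·hL(T).
  T = 336.5 K: K = (2.055, 0.187), RR gives ψ = 0.165, H_out = 6.007 kJ/mol
  T = 367.9 K: K = (3.051, 0.308), RR gives ψ = 0.500, H_out = 22.973 kJ/mol
  T = 352.2 K: K = (2.526, 0.243), RR gives ψ = 0.354, H_out = 15.581 kJ/mol
  T = 344.4 K: K = (2.285, 0.214), RR gives ψ = 0.270, H_out = 11.248 kJ/mol
  T = 340.4 K: K = (2.167, 0.200), RR gives ψ = 0.220, H_out = 8.731 kJ/mol
  T = 338.4 K: K = (2.109, 0.193), RR gives ψ = 0.193, H_out = 7.372 kJ/mol
Linear interpolation between T = 336.5 (H_out = 6.007) and T = 338.4 (H_out = 7.372) on hF = 6.814 gives T ≈ 337.6 K, at which ψ = 0.18.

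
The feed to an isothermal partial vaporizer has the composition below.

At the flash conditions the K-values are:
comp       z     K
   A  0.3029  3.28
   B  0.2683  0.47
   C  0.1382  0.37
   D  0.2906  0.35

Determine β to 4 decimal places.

β = 0.1986

Material balance + equilibrium reduce to Σ zᵢ(Kᵢ−1)/(1+β(Kᵢ−1)) = 0.
Feasibility: ΣzᵢKᵢ = 1.2725, Σzᵢ/Kᵢ = 1.8670 — both > 1, two phases present.
Newton–Raphson from β = 0.5:
  β = 0.5000: g = -0.27769, g' = -0.8697 → β = 0.1807
  β = 0.1807: g = 0.01956, g' = -1.1094 → β = 0.1983
  β = 0.1983: g = 0.00032, g' = -1.0742 → β = 0.1986
Converged at β = 0.1986.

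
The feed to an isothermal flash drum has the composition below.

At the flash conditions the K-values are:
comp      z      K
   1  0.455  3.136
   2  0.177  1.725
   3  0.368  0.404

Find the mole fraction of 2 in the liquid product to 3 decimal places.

Iterate (Newton) starting at V/F = 0.5:
  V/F = 0.500: g = 0.2517, g' = -0.801 → V/F = 0.814
  V/F = 0.814: g = 0.0093, g' = -0.807 → V/F = 0.826
Converged at V/F = 0.826.
Compositions from xᵢ = zᵢ/(1+V/F(Kᵢ−1)), yᵢ = Kᵢxᵢ:
  1: x = 0.165, y = 0.516
  2: x = 0.111, y = 0.191
  3: x = 0.725, y = 0.293

x_2 = 0.111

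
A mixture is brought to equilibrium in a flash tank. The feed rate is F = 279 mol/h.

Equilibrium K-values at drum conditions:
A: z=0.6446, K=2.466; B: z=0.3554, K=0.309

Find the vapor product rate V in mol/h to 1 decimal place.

Rachford–Rice: g(ψ) = Σ zᵢ(Kᵢ−1)/(1+ψ(Kᵢ−1)) = 0.
Feasibility: ΣzᵢKᵢ = 1.6994, Σzᵢ/Kᵢ = 1.4116 — both > 1, two phases present.
Newton iteration, ψ⁰ = 0.5:
  ψ = 0.5000: g = 0.17007, g' = -0.8574 → ψ = 0.6983
  ψ = 0.6983: g = -0.00767, g' = -0.9720 → ψ = 0.6905
  ψ = 0.6905: g = -0.00004, g' = -0.9628 → ψ = 0.6904
Converged at ψ = 0.6904.
Then V = ψ·F = 0.6904·279 = 192.6 mol/h and L = F − V = 86.4 mol/h.

V = 192.6 mol/h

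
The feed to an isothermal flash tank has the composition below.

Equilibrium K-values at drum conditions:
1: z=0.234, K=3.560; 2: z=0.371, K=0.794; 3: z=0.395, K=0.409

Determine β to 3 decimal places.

Iterate (Newton) starting at β = 0.5:
  β = 0.500: g = -0.1538, g' = -0.593 → β = 0.240
  β = 0.240: g = 0.0183, g' = -0.793 → β = 0.264
Converged at β = 0.264.

β = 0.264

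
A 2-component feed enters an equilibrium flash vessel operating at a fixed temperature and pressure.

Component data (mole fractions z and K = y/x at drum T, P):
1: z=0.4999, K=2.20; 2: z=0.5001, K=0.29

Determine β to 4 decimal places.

β = 0.2873

Rachford–Rice: g(β) = Σ zᵢ(Kᵢ−1)/(1+β(Kᵢ−1)) = 0.
Feasibility: ΣzᵢKᵢ = 1.2448, Σzᵢ/Kᵢ = 1.9517 — both > 1, two phases present.
Binary case is linear: z₁(K₁−1)(1+β(K₂−1)) + z₂(K₂−1)(1+β(K₁−1)) = 0
⇒ β = [z₁(K₁−1)+z₂(K₂−1)] / [−(K₁−1)(K₂−1)] = 0.24481/0.85200 = 0.2873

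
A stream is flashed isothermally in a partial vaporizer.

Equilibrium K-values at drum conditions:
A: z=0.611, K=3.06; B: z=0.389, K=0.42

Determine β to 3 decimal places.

Iterate (Newton) starting at β = 0.69:
  β = 0.690: g = 0.1436, g' = -0.806 → β = 0.868
  β = 0.868: g = -0.0031, g' = -0.864 → β = 0.865
Converged at β = 0.865.

β = 0.865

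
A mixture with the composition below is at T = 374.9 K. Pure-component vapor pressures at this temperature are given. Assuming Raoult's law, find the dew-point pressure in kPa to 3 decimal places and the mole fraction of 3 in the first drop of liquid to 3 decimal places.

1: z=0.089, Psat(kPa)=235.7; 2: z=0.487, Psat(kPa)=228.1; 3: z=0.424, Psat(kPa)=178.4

Pdew = 204.528 kPa, x_3 = 0.486

At the dew point ψ → 1, so Σzᵢ/Kᵢ = 1 with Kᵢ = Pᵢˢᵃᵗ/P ⇒ 1/P = Σzᵢ/Pᵢˢᵃᵗ.
1/P = 0.089/235.7 + 0.487/228.1 + 0.424/178.4 = 0.004889 ⇒ P = 204.528 kPa
xᵢ = zᵢP/Pᵢˢᵃᵗ ⇒ x_3 = 0.424·204.528/178.4 = 0.486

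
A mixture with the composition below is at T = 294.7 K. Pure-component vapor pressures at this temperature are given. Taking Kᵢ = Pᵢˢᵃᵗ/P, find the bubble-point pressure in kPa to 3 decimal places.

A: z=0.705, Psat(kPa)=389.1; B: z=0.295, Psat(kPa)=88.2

Pbub = 300.334 kPa

At the bubble point ψ → 0, so ΣzᵢKᵢ = 1 with Kᵢ = Pᵢˢᵃᵗ/P ⇒ P = ΣzᵢPᵢˢᵃᵗ.
P = 0.705·389.1 + 0.295·88.2 = 300.334 kPa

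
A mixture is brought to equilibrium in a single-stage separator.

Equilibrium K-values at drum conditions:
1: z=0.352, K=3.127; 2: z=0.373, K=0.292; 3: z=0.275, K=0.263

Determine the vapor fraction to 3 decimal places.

ψ = 0.184

Rachford–Rice: g(ψ) = Σ zᵢ(Kᵢ−1)/(1+ψ(Kᵢ−1)) = 0.
Feasibility: ΣzᵢKᵢ = 1.282, Σzᵢ/Kᵢ = 2.436 — both > 1, two phases present.
Newton–Raphson from ψ = 0.5:
  ψ = 0.500: g = -0.3669, g' = -1.197 → ψ = 0.193
  ψ = 0.193: g = -0.0118, g' = -1.254 → ψ = 0.184
Converged at ψ = 0.184.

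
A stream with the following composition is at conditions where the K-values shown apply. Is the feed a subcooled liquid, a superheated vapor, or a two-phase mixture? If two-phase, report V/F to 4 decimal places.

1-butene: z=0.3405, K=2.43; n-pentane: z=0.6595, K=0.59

ΣzᵢKᵢ = 1.2165; Σzᵢ/Kᵢ = 1.2579.
Both exceed 1, so a two-phase solution exists.
Iterate (Newton) starting at ψ = 0.5:
  ψ = 0.5000: g = -0.05620, g' = -0.4121 → ψ = 0.3636
  ψ = 0.3636: g = 0.00257, g' = -0.4545 → ψ = 0.3693
Converged at ψ = 0.3693.

two-phase, V/F = 0.3693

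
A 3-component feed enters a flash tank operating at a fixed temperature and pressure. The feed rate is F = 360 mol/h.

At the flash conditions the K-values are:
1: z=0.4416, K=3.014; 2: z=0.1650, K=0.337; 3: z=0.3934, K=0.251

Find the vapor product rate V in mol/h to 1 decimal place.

Rachford–Rice: g(β) = Σ zᵢ(Kᵢ−1)/(1+β(Kᵢ−1)) = 0.
g(0) = ΣzᵢKᵢ − 1 = 0.4853 and g(1) = 1 − Σzᵢ/Kᵢ = -1.2035, so a root lies in (0, 1).
Newton–Raphson from β = 0.5:
  β = 0.5000: g = -0.19158, g' = -1.1711 → β = 0.3364
  β = 0.3364: g = -0.00453, g' = -1.1511 → β = 0.3325
Converged at β = 0.3325.
Then V = β·F = 0.3325·360 = 119.7 mol/h and L = F − V = 240.3 mol/h.

V = 119.7 mol/h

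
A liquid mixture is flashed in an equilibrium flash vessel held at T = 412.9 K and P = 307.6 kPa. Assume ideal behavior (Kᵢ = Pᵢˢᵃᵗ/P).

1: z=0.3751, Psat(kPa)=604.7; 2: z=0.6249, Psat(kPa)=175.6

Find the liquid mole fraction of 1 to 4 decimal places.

x_1 = 0.3076

Raoult's law: Kᵢ = Pᵢˢᵃᵗ/P = Pᵢˢᵃᵗ/307.6.
  K_1 = 604.7/307.6 = 1.965865, K_2 = 175.6/307.6 = 0.570871
Rachford–Rice: g(ψ) = Σ zᵢ(Kᵢ−1)/(1+ψ(Kᵢ−1)) = 0.
Check two-phase: ΣzᵢKᵢ = 1.0941 > 1 and Σzᵢ/Kᵢ = 1.2854 > 1, so g(0) = 0.0941 > 0 and g(1) = -0.2854 < 0.
Binary case is linear: z₁(K₁−1)(1+ψ(K₂−1)) + z₂(K₂−1)(1+ψ(K₁−1)) = 0
⇒ ψ = [z₁(K₁−1)+z₂(K₂−1)] / [−(K₁−1)(K₂−1)] = 0.09413/0.41448 = 0.2271
Compositions from xᵢ = zᵢ/(1+ψ(Kᵢ−1)), yᵢ = Kᵢxᵢ:
  1: x = 0.3076, y = 0.6047
  2: x = 0.6924, y = 0.3953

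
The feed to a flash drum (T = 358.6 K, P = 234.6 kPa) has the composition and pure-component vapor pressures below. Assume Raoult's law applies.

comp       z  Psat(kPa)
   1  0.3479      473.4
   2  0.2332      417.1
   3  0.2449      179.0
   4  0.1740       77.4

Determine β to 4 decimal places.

Raoult's law: Kᵢ = Pᵢˢᵃᵗ/P = Pᵢˢᵃᵗ/234.6.
  K_1 = 473.4/234.6 = 2.017903, K_2 = 417.1/234.6 = 1.777920, K_3 = 179.0/234.6 = 0.763001, K_4 = 77.4/234.6 = 0.329923
Newton–Raphson from β = 0.49:
  β = 0.4900: g = 0.12837, g' = -0.4252 → β = 0.7919
  β = 0.7919: g = -0.01151, g' = -0.5400 → β = 0.7706
  β = 0.7706: g = -0.00019, g' = -0.5229 → β = 0.7702
Converged at β = 0.7702.

β = 0.7702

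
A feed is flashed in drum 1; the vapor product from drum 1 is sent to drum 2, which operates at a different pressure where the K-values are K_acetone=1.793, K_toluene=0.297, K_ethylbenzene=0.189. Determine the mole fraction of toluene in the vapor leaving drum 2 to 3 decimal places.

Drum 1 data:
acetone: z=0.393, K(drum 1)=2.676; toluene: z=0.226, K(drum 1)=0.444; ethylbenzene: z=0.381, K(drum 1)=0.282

Drum 1:
Rachford–Rice: g(ψ₁) = Σ zᵢ(Kᵢ−1)/(1+ψ₁(Kᵢ−1)) = 0.
Check two-phase: ΣzᵢKᵢ = 1.259 > 1 and Σzᵢ/Kᵢ = 2.007 > 1, so g(0) = 0.259 > 0 and g(1) = -1.007 < 0.
Iterate (Newton) starting at ψ₁ = 0.5:
  ψ₁ = 0.500: g = -0.2424, g' = -0.939 → ψ₁ = 0.242
  ψ₁ = 0.242: g = -0.0074, g' = -0.940 → ψ₁ = 0.234
Converged at ψ₁ = 0.234.
Drum-1 compositions:
  acetone: x = 0.282, y = 0.756
  toluene: x = 0.260, y = 0.115
  ethylbenzene: x = 0.458, y = 0.129
Drum-2 feed = drum-1 vapor: z₂ = (0.7555, 0.1153, 0.1291).
Drum 2:
Newton–Raphson from ψ₂ = 0.5:
  ψ₂ = 0.500: g = 0.1278, g' = -0.619 → ψ₂ = 0.706
  ψ₂ = 0.706: g = -0.0222, g' = -0.886 → ψ₂ = 0.681
Converged at ψ₂ = 0.681.
  acetone: x = 0.491, y = 0.880
  toluene: x = 0.221, y = 0.066
  ethylbenzene: x = 0.288, y = 0.054

y_toluene (drum 2) = 0.066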